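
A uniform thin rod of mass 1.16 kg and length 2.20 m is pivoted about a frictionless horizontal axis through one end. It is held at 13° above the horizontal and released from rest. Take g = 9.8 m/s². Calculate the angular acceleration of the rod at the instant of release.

α ≈ 6.51 rad/s²

About the pivot, I = (1/3)ML² = (1/3)(1.16)(2.20)² = 1.871 kg·m².
The weight acts at the center, a distance L/2 = 1.100 m from the pivot; τ = Mg(L/2) cos 13° = 12.18 N·m.
α = τ/I = 12.18/1.871 = 6.511 rad/s².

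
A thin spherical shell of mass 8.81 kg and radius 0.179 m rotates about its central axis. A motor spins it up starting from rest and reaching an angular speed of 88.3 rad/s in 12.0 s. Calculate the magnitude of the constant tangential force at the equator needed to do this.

I = (2/3)MR² = (2/3)(8.81)(0.179)² = 0.1882 kg·m².
α = Δω/Δt = (88.3 − 0)/12.0 = 7.358 rad/s².
The required torque is τ = Iα = (0.1882)(7.358) = 1.385 N·m.
A tangential force at the equator gives τ = FR, so F = τ/R = 1.385/0.179 = 7.736 N.

F ≈ 7.74 N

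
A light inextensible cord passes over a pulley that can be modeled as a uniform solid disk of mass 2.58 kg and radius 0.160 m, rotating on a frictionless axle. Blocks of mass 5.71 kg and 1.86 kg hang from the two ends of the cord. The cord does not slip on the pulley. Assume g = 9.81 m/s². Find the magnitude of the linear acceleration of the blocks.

a ≈ 4.26 m/s²

I = ½MR² = (1/2)(2.58)(0.160)² = 0.03302 kg·m².
Heavier block: m₁g − T₁ = m₁a. Lighter block: T₂ − m₂g = m₂a.
Pulley: (T₁ − T₂)R = Iα = I(a/R), so T₁ − T₂ = (I/R²)a = (1/2)M_p a = 1.290·a.
Adding the three: (m₁ − m₂)g = (m₁ + m₂ + 1.290)a, so a = (5.71 − 1.86)(9.81)/(5.71 + 1.86 + 1.290) = 4.263 m/s².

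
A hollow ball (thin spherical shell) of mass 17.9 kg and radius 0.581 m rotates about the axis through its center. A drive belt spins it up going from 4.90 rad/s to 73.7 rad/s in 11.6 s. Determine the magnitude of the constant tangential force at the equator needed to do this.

I = (2/3)MR² = (2/3)(17.9)(0.581)² = 4.028 kg·m².
α = Δω/Δt = (73.7 − 4.90)/11.6 = 5.931 rad/s².
The required torque is τ = Iα = (4.028)(5.931) = 23.89 N·m.
A tangential force at the equator gives τ = FR, so F = τ/R = 23.89/0.581 = 41.12 N.

F ≈ 41.1 N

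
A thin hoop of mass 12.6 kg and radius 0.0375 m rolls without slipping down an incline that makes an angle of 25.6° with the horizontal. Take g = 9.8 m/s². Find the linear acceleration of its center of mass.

Translation along the incline: Mg sinθ − f = Ma.
Rotation about the center: fR = Iα with I = MR². No-slip gives a = αR, so f = (I/R²)a = M a.
Substituting: Mg sinθ = (1 + 1.000)Ma, so a = g sinθ/(1 + 1.000) = (9.8) sin 25.6° / 2.000 = 2.117 m/s².

a ≈ 2.12 m/s²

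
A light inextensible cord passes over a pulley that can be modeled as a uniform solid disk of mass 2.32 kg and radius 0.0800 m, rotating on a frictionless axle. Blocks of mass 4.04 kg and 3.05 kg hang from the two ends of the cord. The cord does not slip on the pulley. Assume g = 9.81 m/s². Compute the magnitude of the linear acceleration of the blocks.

a ≈ 1.18 m/s²

I = ½MR² = (1/2)(2.32)(0.0800)² = 0.007424 kg·m².
Heavier block: m₁g − T₁ = m₁a. Lighter block: T₂ − m₂g = m₂a.
Pulley: (T₁ − T₂)R = Iα = I(a/R), so T₁ − T₂ = (I/R²)a = (1/2)M_p a = 1.160·a.
Adding the three: (m₁ − m₂)g = (m₁ + m₂ + 1.160)a, so a = (4.04 − 3.05)(9.81)/(4.04 + 3.05 + 1.160) = 1.177 m/s².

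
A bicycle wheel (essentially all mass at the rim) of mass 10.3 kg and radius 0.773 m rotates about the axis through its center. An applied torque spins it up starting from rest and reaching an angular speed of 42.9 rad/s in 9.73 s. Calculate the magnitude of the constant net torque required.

I = MR² = (10.3)(0.773)² = 6.155 kg·m².
α = Δω/Δt = (42.9 − 0)/9.73 = 4.409 rad/s².
τ = Iα = (6.155)(4.409) = 27.14 N·m.

τ ≈ 27.1 N·m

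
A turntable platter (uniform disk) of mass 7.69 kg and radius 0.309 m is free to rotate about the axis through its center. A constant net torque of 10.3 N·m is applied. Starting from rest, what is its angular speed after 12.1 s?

I = ½MR² = (1/2)(7.69)(0.309)² = 0.3671 kg·m².
α = τ/I = 10.3/0.3671 = 28.06 rad/s².
ω = ω₀ + αt = 0 + (28.06)(12.1) = 339.5 rad/s.

ω ≈ 339 rad/s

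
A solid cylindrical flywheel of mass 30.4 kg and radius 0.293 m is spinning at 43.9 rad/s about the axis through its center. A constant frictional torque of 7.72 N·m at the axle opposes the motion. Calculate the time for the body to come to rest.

t ≈ 7.42 s

I = ½MR² = (1/2)(30.4)(0.293)² = 1.305 kg·m².
The net torque has magnitude 7.72 N·m, opposing ω.
|α| = τ/I = 7.720/1.305 = 5.916 rad/s² (deceleration).
0 = ω₀ − |α|t ⇒ t = ω₀/|α| = 43.9/5.916 = 7.420 s.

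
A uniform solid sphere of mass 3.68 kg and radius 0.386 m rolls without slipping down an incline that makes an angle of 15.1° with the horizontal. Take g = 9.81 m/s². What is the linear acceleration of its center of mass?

Translation along the incline: Mg sinθ − f = Ma.
Rotation about the center: fR = Iα with I = (2/5)MR². No-slip gives a = αR, so f = (I/R²)a = (2/5)M a.
Substituting: Mg sinθ = (1 + 0.4000)Ma, so a = g sinθ/(1 + 0.4000) = (9.81) sin 15.1° / 1.400 = 1.825 m/s².

a ≈ 1.83 m/s²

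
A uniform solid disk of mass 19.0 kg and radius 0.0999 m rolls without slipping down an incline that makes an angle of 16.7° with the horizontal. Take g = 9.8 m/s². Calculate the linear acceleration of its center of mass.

Translation along the incline: Mg sinθ − f = Ma.
Rotation about the center: fR = Iα with I = ½MR². No-slip gives a = αR, so f = (I/R²)a = (1/2)M a.
Substituting: Mg sinθ = (1 + 0.5000)Ma, so a = g sinθ/(1 + 0.5000) = (9.8) sin 16.7° / 1.500 = 1.877 m/s².

a ≈ 1.88 m/s²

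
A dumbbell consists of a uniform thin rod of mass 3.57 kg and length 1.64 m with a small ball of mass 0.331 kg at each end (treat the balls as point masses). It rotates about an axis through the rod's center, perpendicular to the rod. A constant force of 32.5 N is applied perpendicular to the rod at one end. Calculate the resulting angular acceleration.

α ≈ 21.4 rad/s²

I_rod = (1/12)ML² = (1/12)(3.57)(1.64)² = 0.8002 kg·m².
I_balls = 2·m·(L/2)² = 2(0.331)(0.8200)² = 0.4451 kg·m².
Total I = 1.245 kg·m².
τ = F·(L/2) = (32.5)(0.820) = 26.65 N·m.
α = τ/I = 26.65/1.245 = 21.40 rad/s².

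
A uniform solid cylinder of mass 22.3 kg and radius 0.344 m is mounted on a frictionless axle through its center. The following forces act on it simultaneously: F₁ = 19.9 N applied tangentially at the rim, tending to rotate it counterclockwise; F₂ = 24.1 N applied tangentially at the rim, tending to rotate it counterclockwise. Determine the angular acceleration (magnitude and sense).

I = ½MR² = (1/2)(22.3)(0.344)² = 1.319 kg·m².
Taking counterclockwise as positive: τ₁ = +(19.9)(0.344) = +6.846 N·m; τ₂ = +(24.1)(0.344) = +8.290 N·m.
Net torque τ = 15.14 N·m.
α = τ/I = 15.14/1.319 = 11.47 rad/s².

α ≈ 11.5 rad/s², counterclockwise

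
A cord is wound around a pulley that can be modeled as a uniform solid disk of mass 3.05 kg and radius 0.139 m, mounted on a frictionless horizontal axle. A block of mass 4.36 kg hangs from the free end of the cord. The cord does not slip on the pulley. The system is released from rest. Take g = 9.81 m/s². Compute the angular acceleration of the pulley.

I = ½MR² = (1/2)(3.05)(0.139)² = 0.02946 kg·m².
Block: mg − T = ma. Pulley: TR = Iα. No-slip: a = αR, so T = (I/R²)a = 1.525·a.
Then mg = (m + 1.525)a, so a = (4.36)(9.81)/(4.36 + 1.525) = 7.268 m/s².
α = a/R = 7.268/0.139 = 52.29 rad/s².

α ≈ 52.3 rad/s²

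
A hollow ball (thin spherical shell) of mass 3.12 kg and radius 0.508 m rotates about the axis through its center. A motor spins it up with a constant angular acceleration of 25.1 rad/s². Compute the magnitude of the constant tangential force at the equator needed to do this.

F ≈ 26.5 N

I = (2/3)MR² = (2/3)(3.12)(0.508)² = 0.5368 kg·m².
The required torque is τ = Iα = (0.5368)(25.10) = 13.47 N·m.
A tangential force at the equator gives τ = FR, so F = τ/R = 13.47/0.508 = 26.52 N.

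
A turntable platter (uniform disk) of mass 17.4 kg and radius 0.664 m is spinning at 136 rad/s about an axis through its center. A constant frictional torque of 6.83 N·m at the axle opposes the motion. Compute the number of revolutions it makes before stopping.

≈ 827 revolutions

I = ½MR² = (1/2)(17.4)(0.664)² = 3.836 kg·m².
The net torque has magnitude 6.83 N·m, opposing ω.
|α| = τ/I = 6.830/3.836 = 1.781 rad/s² (deceleration).
ω² = ω₀² − 2|α|θ with ω = 0 ⇒ θ = ω₀²/(2|α|) = 5194 rad = 826.6 rev.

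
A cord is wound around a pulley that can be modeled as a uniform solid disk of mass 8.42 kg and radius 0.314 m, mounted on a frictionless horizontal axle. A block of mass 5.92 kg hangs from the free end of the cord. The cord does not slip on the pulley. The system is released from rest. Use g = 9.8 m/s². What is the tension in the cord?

I = ½MR² = (1/2)(8.42)(0.314)² = 0.4151 kg·m².
Block: mg − T = ma. Pulley: TR = Iα. No-slip: a = αR, so T = (I/R²)a = 4.210·a.
Then mg = (m + 4.210)a, so a = (5.92)(9.8)/(5.92 + 4.210) = 5.727 m/s².
T = 4.210·a = 24.11 N.

T ≈ 24.1 N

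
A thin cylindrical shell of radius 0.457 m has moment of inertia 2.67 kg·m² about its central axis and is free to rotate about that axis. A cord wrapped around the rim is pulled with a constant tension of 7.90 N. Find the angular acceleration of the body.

α ≈ 1.35 rad/s²

τ = F R = (7.90)(0.457) = 3.610 N·m.
From τ = Iα: α = 3.610/2.670 = 1.352 rad/s².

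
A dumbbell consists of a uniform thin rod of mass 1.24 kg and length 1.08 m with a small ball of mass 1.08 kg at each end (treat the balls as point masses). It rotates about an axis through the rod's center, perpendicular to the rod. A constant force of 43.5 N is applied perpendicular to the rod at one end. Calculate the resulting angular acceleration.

I_rod = (1/12)ML² = (1/12)(1.24)(1.08)² = 0.1205 kg·m².
I_balls = 2·m·(L/2)² = 2(1.08)(0.5400)² = 0.6299 kg·m².
Total I = 0.7504 kg·m².
τ = F·(L/2) = (43.5)(0.540) = 23.49 N·m.
α = τ/I = 23.49/0.7504 = 31.30 rad/s².

α ≈ 31.3 rad/s²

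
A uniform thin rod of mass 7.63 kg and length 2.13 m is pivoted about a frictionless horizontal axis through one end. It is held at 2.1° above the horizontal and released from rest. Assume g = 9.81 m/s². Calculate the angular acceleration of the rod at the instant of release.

α ≈ 6.90 rad/s²

About the pivot, I = (1/3)ML² = (1/3)(7.63)(2.13)² = 11.54 kg·m².
The weight acts at the center, a distance L/2 = 1.065 m from the pivot; τ = Mg(L/2) cos 2.1° = 79.66 N·m.
α = τ/I = 79.66/11.54 = 6.904 rad/s².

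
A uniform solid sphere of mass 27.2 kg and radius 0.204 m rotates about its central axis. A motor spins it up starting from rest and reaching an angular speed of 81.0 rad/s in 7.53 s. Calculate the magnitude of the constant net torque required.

I = (2/5)MR² = (2/5)(27.2)(0.204)² = 0.4528 kg·m².
α = Δω/Δt = (81.0 − 0)/7.53 = 10.76 rad/s².
τ = Iα = (0.4528)(10.76) = 4.871 N·m.

τ ≈ 4.87 N·m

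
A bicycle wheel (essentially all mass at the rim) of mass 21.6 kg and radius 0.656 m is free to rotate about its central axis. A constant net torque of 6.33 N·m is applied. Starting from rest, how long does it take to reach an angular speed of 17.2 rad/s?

t ≈ 25.3 s

I = MR² = (21.6)(0.656)² = 9.295 kg·m².
α = τ/I = 6.33/9.295 = 0.6810 rad/s².
ω = αt ⇒ t = ω/α = 17.2/0.6810 = 25.26 s.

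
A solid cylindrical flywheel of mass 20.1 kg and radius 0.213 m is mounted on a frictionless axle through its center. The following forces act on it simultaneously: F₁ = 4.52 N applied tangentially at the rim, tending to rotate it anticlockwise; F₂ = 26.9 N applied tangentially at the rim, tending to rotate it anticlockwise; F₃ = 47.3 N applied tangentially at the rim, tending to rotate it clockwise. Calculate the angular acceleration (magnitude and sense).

I = ½MR² = (1/2)(20.1)(0.213)² = 0.4560 kg·m².
Taking anticlockwise as positive: τ₁ = +(4.52)(0.213) = +0.9628 N·m; τ₂ = +(26.9)(0.213) = +5.730 N·m; τ₃ = −(47.3)(0.213) = −10.07 N·m.
Net torque τ = -3.382 N·m.
α = τ/I = -3.382/0.4560 = -7.418 rad/s².

α ≈ 7.42 rad/s², clockwise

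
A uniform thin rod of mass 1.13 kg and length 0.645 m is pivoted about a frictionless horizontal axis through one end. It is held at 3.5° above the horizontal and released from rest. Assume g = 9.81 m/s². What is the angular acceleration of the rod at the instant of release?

α ≈ 22.8 rad/s²

About the pivot, I = (1/3)ML² = (1/3)(1.13)(0.645)² = 0.1567 kg·m².
The weight acts at the center, a distance L/2 = 0.3225 m from the pivot; τ = Mg(L/2) cos 3.5° = 3.568 N·m.
α = τ/I = 3.568/0.1567 = 22.77 rad/s².
(Equivalently α = (3g/(2L)) cos 3.5° = 22.77 rad/s².)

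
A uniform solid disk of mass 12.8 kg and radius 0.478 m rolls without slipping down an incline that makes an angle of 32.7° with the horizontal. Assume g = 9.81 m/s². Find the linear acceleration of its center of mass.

a ≈ 3.53 m/s²

Translation along the incline: Mg sinθ − f = Ma.
Rotation about the center: fR = Iα with I = ½MR². No-slip gives a = αR, so f = (I/R²)a = (1/2)M a.
Substituting: Mg sinθ = (1 + 0.5000)Ma, so a = g sinθ/(1 + 0.5000) = (9.81) sin 32.7° / 1.500 = 3.533 m/s².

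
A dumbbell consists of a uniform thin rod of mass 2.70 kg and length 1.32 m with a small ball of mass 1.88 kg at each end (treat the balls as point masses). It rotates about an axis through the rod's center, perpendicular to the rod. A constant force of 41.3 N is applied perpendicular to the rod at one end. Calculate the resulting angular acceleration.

α ≈ 13.4 rad/s²

I_rod = (1/12)ML² = (1/12)(2.70)(1.32)² = 0.3920 kg·m².
I_balls = 2·m·(L/2)² = 2(1.88)(0.6600)² = 1.638 kg·m².
Total I = 2.030 kg·m².
τ = F·(L/2) = (41.3)(0.660) = 27.26 N·m.
α = τ/I = 27.26/2.030 = 13.43 rad/s².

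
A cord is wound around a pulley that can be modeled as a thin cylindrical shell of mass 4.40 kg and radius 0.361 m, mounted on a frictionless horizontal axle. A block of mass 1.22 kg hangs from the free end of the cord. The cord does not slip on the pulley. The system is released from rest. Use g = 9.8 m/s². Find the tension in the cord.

I = MR² = (4.40)(0.361)² = 0.5734 kg·m².
Block: mg − T = ma. Pulley: TR = Iα. No-slip: a = αR, so T = (I/R²)a = 4.400·a.
Then mg = (m + 4.400)a, so a = (1.22)(9.8)/(1.22 + 4.400) = 2.127 m/s².
T = 4.400·a = 9.361 N.

T ≈ 9.36 N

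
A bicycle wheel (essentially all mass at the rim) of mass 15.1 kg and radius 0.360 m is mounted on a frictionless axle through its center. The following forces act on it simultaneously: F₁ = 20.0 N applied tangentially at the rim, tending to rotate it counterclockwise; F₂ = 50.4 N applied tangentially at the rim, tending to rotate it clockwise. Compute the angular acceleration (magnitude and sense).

I = MR² = (15.1)(0.360)² = 1.957 kg·m².
Taking counterclockwise as positive: τ₁ = +(20.0)(0.360) = +7.200 N·m; τ₂ = −(50.4)(0.360) = −18.14 N·m.
Net torque τ = -10.94 N·m.
α = τ/I = -10.94/1.957 = -5.592 rad/s².

α ≈ 5.59 rad/s², clockwise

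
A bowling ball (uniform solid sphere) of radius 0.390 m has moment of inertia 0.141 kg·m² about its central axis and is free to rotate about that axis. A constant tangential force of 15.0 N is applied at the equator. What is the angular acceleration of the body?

α ≈ 41.5 rad/s²

τ = F R = (15.0)(0.390) = 5.850 N·m.
From τ = Iα: α = 5.850/0.1410 = 41.49 rad/s².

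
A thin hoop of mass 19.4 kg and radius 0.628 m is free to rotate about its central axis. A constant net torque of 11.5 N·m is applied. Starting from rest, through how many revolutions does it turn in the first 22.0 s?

I = MR² = (19.4)(0.628)² = 7.651 kg·m².
α = τ/I = 11.5/7.651 = 1.503 rad/s².
θ = ½αt² = ½(1.503)(22.0)² = 363.7 rad.
Revolutions = θ/(2π) = 57.89.

≈ 57.9 revolutions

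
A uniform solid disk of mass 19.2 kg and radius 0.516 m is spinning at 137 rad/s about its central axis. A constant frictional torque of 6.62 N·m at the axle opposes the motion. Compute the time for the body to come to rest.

I = ½MR² = (1/2)(19.2)(0.516)² = 2.556 kg·m².
The net torque has magnitude 6.62 N·m, opposing ω.
|α| = τ/I = 6.620/2.556 = 2.590 rad/s² (deceleration).
0 = ω₀ − |α|t ⇒ t = ω₀/|α| = 137/2.590 = 52.90 s.

t ≈ 52.9 s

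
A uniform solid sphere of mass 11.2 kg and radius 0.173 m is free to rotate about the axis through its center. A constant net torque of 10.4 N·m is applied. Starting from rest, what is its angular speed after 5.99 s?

ω ≈ 465 rad/s

I = (2/5)MR² = (2/5)(11.2)(0.173)² = 0.1341 kg·m².
α = τ/I = 10.4/0.1341 = 77.56 rad/s².
ω = ω₀ + αt = 0 + (77.56)(5.99) = 464.6 rad/s.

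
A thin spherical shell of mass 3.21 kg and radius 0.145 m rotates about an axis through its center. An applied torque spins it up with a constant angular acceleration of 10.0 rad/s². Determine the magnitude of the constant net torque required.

I = (2/3)MR² = (2/3)(3.21)(0.145)² = 0.04499 kg·m².
τ = Iα = (0.04499)(10.00) = 0.4499 N·m.

τ ≈ 0.450 N·m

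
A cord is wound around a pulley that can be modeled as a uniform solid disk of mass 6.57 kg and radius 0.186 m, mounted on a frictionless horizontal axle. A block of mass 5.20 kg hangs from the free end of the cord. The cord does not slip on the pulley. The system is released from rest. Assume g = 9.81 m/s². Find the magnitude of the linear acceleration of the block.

I = ½MR² = (1/2)(6.57)(0.186)² = 0.1136 kg·m².
Block: mg − T = ma. Pulley: TR = Iα. No-slip: a = αR, so T = (I/R²)a = 3.285·a.
Then mg = (m + 3.285)a, so a = (5.20)(9.81)/(5.20 + 3.285) = 6.012 m/s².

a ≈ 6.01 m/s²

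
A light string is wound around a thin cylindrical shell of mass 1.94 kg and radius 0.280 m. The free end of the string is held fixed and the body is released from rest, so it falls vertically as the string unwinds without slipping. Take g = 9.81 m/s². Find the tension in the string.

Translation: Mg − T = Ma. Rotation about the center: TR = Iα with I = MR².
With a = αR: T = (I/R²)a = M a, so Mg = (1 + 1.000)Ma.
a = g/(1 + 1.000) = 9.81/2.000 = 4.905 m/s².
T = 1.000·M·a = (1.000)(1.94)(4.905) = 9.516 N.

T ≈ 9.52 N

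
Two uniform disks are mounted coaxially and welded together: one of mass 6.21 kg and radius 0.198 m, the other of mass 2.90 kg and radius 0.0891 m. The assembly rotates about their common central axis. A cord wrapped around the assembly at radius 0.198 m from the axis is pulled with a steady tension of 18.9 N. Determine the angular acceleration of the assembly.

I = ½M₁R₁² + ½M₂R₂² = ½(6.21)(0.198)² + ½(2.90)(0.0891)² = 0.1332 kg·m².
τ = F r = (18.9)(0.198) = 3.742 N·m.
α = τ/I = 3.742/0.1332 = 28.09 rad/s².

α ≈ 28.1 rad/s²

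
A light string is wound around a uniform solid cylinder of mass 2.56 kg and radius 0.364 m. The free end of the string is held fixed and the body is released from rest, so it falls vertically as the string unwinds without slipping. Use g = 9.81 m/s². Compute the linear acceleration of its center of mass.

Translation: Mg − T = Ma. Rotation about the center: TR = Iα with I = ½MR².
With a = αR: T = (I/R²)a = (1/2)M a, so Mg = (1 + 0.5000)Ma.
a = g/(1 + 0.5000) = 9.81/1.500 = 6.540 m/s².

a ≈ 6.54 m/s²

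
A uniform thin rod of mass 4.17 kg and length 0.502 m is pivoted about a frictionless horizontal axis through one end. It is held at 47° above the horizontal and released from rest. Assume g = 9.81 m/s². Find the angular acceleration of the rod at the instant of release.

α ≈ 20.0 rad/s²

About the pivot, I = (1/3)ML² = (1/3)(4.17)(0.502)² = 0.3503 kg·m².
The weight acts at the center, a distance L/2 = 0.2510 m from the pivot; τ = Mg(L/2) cos 47° = 7.003 N·m.
α = τ/I = 7.003/0.3503 = 19.99 rad/s².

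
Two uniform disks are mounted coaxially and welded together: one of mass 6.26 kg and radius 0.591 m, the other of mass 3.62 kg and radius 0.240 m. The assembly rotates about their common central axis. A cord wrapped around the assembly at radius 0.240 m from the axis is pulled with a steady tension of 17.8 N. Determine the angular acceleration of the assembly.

α ≈ 3.57 rad/s²

I = ½M₁R₁² + ½M₂R₂² = ½(6.26)(0.591)² + ½(3.62)(0.240)² = 1.198 kg·m².
τ = F r = (17.8)(0.240) = 4.272 N·m.
α = τ/I = 4.272/1.198 = 3.567 rad/s².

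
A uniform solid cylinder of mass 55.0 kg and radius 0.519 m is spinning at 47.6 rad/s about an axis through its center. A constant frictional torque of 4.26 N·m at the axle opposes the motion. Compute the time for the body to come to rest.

I = ½MR² = (1/2)(55.0)(0.519)² = 7.407 kg·m².
The net torque has magnitude 4.26 N·m, opposing ω.
|α| = τ/I = 4.260/7.407 = 0.5751 rad/s² (deceleration).
0 = ω₀ − |α|t ⇒ t = ω₀/|α| = 47.6/0.5751 = 82.77 s.

t ≈ 82.8 s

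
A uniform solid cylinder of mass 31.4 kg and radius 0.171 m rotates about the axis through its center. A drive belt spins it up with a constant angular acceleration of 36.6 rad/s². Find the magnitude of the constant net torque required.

τ ≈ 16.8 N·m

I = ½MR² = (1/2)(31.4)(0.171)² = 0.4591 kg·m².
τ = Iα = (0.4591)(36.60) = 16.80 N·m.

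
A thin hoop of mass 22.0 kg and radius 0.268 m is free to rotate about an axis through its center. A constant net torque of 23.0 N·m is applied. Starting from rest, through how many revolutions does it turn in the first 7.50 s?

I = MR² = (22.0)(0.268)² = 1.580 kg·m².
α = τ/I = 23.0/1.580 = 14.56 rad/s².
θ = ½αt² = ½(14.56)(7.50)² = 409.4 rad.
Revolutions = θ/(2π) = 65.16.

≈ 65.2 revolutions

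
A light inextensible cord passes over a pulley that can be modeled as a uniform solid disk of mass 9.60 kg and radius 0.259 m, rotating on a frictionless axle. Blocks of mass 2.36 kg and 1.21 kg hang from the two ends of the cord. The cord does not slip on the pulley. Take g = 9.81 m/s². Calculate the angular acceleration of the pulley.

α ≈ 5.20 rad/s²

I = ½MR² = (1/2)(9.60)(0.259)² = 0.3220 kg·m².
Heavier block: m₁g − T₁ = m₁a. Lighter block: T₂ − m₂g = m₂a.
Pulley: (T₁ − T₂)R = Iα = I(a/R), so T₁ − T₂ = (I/R²)a = (1/2)M_p a = 4.800·a.
Adding the three: (m₁ − m₂)g = (m₁ + m₂ + 4.800)a, so a = (2.36 − 1.21)(9.81)/(2.36 + 1.21 + 4.800) = 1.348 m/s².
α = a/R = 1.348/0.259 = 5.204 rad/s².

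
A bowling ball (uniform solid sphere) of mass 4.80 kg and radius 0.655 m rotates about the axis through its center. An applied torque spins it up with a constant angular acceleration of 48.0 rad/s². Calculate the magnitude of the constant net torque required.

τ ≈ 39.5 N·m

I = (2/5)MR² = (2/5)(4.80)(0.655)² = 0.8237 kg·m².
τ = Iα = (0.8237)(48.00) = 39.54 N·m.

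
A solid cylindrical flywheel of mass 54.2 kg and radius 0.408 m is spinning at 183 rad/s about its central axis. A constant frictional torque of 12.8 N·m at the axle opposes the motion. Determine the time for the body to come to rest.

t ≈ 64.5 s

I = ½MR² = (1/2)(54.2)(0.408)² = 4.511 kg·m².
The net torque has magnitude 12.8 N·m, opposing ω.
|α| = τ/I = 12.80/4.511 = 2.837 rad/s² (deceleration).
0 = ω₀ − |α|t ⇒ t = ω₀/|α| = 183/2.837 = 64.50 s.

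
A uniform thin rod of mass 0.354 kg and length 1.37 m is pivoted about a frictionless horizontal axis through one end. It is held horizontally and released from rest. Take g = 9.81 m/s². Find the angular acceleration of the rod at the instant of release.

About the pivot, I = (1/3)ML² = (1/3)(0.354)(1.37)² = 0.2215 kg·m².
The weight acts at the center, a distance L/2 = 0.6850 m from the pivot; τ = Mg(L/2) = 2.379 N·m.
α = τ/I = 2.379/0.2215 = 10.74 rad/s².
(Equivalently α = (3g/(2L)) = 10.74 rad/s².)

α ≈ 10.7 rad/s²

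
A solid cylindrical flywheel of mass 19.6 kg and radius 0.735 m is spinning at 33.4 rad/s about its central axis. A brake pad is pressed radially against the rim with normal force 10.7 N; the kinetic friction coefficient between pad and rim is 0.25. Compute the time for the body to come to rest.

t ≈ 89.9 s

I = ½MR² = (1/2)(19.6)(0.735)² = 5.294 kg·m².
Friction force f = μN = (0.25)(10.7) = 2.675 N at the rim; torque magnitude τ = fR = 1.966 N·m, opposing ω.
|α| = τ/I = 1.966/5.294 = 0.3714 rad/s² (deceleration).
0 = ω₀ − |α|t ⇒ t = ω₀/|α| = 33.4/0.3714 = 89.94 s.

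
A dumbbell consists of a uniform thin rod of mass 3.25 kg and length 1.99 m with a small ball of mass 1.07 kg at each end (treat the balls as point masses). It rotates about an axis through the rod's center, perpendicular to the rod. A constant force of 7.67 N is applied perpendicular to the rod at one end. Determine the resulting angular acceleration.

I_rod = (1/12)ML² = (1/12)(3.25)(1.99)² = 1.073 kg·m².
I_balls = 2·m·(L/2)² = 2(1.07)(0.9950)² = 2.119 kg·m².
Total I = 3.191 kg·m².
τ = F·(L/2) = (7.67)(0.995) = 7.632 N·m.
α = τ/I = 7.632/3.191 = 2.391 rad/s².

α ≈ 2.39 rad/s²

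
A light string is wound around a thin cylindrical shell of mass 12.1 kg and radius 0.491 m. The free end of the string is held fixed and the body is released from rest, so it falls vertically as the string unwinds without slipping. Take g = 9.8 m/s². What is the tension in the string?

T ≈ 59.3 N

Translation: Mg − T = Ma. Rotation about the center: TR = Iα with I = MR².
With a = αR: T = (I/R²)a = M a, so Mg = (1 + 1.000)Ma.
a = g/(1 + 1.000) = 9.8/2.000 = 4.900 m/s².
T = 1.000·M·a = (1.000)(12.1)(4.900) = 59.29 N.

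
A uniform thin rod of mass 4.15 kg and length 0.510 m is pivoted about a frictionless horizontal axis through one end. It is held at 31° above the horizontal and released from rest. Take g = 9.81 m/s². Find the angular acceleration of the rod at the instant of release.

α ≈ 24.7 rad/s²

About the pivot, I = (1/3)ML² = (1/3)(4.15)(0.510)² = 0.3598 kg·m².
The weight acts at the center, a distance L/2 = 0.2550 m from the pivot; τ = Mg(L/2) cos 31° = 8.899 N·m.
α = τ/I = 8.899/0.3598 = 24.73 rad/s².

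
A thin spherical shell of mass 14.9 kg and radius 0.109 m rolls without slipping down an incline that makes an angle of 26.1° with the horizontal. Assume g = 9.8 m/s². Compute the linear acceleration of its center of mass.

Translation along the incline: Mg sinθ − f = Ma.
Rotation about the center: fR = Iα with I = (2/3)MR². No-slip gives a = αR, so f = (I/R²)a = (2/3)M a.
Substituting: Mg sinθ = (1 + 0.6667)Ma, so a = g sinθ/(1 + 0.6667) = (9.8) sin 26.1° / 1.667 = 2.587 m/s².

a ≈ 2.59 m/s²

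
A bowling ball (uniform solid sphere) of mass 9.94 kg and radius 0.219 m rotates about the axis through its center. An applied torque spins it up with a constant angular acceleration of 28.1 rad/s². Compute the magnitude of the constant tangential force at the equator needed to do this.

I = (2/5)MR² = (2/5)(9.94)(0.219)² = 0.1907 kg·m².
The required torque is τ = Iα = (0.1907)(28.10) = 5.358 N·m.
A tangential force at the equator gives τ = FR, so F = τ/R = 5.358/0.219 = 24.47 N.

F ≈ 24.5 N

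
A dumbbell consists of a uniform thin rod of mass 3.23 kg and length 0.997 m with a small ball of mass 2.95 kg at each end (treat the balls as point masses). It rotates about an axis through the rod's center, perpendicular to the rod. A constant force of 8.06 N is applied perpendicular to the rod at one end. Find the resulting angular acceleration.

I_rod = (1/12)ML² = (1/12)(3.23)(0.997)² = 0.2676 kg·m².
I_balls = 2·m·(L/2)² = 2(2.95)(0.4985)² = 1.466 kg·m².
Total I = 1.734 kg·m².
τ = F·(L/2) = (8.06)(0.498) = 4.018 N·m.
α = τ/I = 4.018/1.734 = 2.318 rad/s².

α ≈ 2.32 rad/s²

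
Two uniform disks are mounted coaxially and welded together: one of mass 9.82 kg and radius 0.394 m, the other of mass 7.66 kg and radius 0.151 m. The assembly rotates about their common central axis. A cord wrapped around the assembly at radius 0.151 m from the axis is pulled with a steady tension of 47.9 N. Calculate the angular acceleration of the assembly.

I = ½M₁R₁² + ½M₂R₂² = ½(9.82)(0.394)² + ½(7.66)(0.151)² = 0.8495 kg·m².
τ = F r = (47.9)(0.151) = 7.233 N·m.
α = τ/I = 7.233/0.8495 = 8.514 rad/s².

α ≈ 8.51 rad/s²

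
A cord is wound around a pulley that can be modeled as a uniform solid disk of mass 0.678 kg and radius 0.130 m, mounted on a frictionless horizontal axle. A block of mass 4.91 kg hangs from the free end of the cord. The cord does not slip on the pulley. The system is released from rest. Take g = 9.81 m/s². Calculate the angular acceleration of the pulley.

α ≈ 70.6 rad/s²

I = ½MR² = (1/2)(0.678)(0.130)² = 0.005729 kg·m².
Block: mg − T = ma. Pulley: TR = Iα. No-slip: a = αR, so T = (I/R²)a = 0.3390·a.
Then mg = (m + 0.3390)a, so a = (4.91)(9.81)/(4.91 + 0.3390) = 9.176 m/s².
α = a/R = 9.176/0.130 = 70.59 rad/s².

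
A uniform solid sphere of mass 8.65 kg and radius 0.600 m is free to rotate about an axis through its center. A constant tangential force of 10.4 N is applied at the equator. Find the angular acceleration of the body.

α ≈ 5.01 rad/s²

I = (2/5)MR² = (2/5)(8.65)(0.600)² = 1.246 kg·m².
τ = F R = (10.4)(0.600) = 6.240 N·m.
From τ = Iα: α = 6.240/1.246 = 5.010 rad/s².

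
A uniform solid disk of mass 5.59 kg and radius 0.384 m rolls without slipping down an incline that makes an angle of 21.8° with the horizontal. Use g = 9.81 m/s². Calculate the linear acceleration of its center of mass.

a ≈ 2.43 m/s²

Translation along the incline: Mg sinθ − f = Ma.
Rotation about the center: fR = Iα with I = ½MR². No-slip gives a = αR, so f = (I/R²)a = (1/2)M a.
Substituting: Mg sinθ = (1 + 0.5000)Ma, so a = g sinθ/(1 + 0.5000) = (9.81) sin 21.8° / 1.500 = 2.429 m/s².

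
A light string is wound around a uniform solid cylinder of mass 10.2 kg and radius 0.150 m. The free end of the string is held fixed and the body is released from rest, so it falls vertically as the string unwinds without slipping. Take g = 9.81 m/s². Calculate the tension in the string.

Translation: Mg − T = Ma. Rotation about the center: TR = Iα with I = ½MR².
With a = αR: T = (I/R²)a = (1/2)M a, so Mg = (1 + 0.5000)Ma.
a = g/(1 + 0.5000) = 9.81/1.500 = 6.540 m/s².
T = 0.5000·M·a = (0.5000)(10.2)(6.540) = 33.35 N.

T ≈ 33.4 N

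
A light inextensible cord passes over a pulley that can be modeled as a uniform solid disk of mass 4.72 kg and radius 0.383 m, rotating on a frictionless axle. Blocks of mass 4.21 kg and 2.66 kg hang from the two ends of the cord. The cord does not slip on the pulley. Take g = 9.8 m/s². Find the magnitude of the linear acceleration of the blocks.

a ≈ 1.65 m/s²

I = ½MR² = (1/2)(4.72)(0.383)² = 0.3462 kg·m².
Heavier block: m₁g − T₁ = m₁a. Lighter block: T₂ − m₂g = m₂a.
Pulley: (T₁ − T₂)R = Iα = I(a/R), so T₁ − T₂ = (I/R²)a = (1/2)M_p a = 2.360·a.
Adding the three: (m₁ − m₂)g = (m₁ + m₂ + 2.360)a, so a = (4.21 − 2.66)(9.8)/(4.21 + 2.66 + 2.360) = 1.646 m/s².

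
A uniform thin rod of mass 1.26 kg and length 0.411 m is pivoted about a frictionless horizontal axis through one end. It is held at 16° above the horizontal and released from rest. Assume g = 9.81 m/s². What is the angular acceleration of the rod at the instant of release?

About the pivot, I = (1/3)ML² = (1/3)(1.26)(0.411)² = 0.07095 kg·m².
The weight acts at the center, a distance L/2 = 0.2055 m from the pivot; τ = Mg(L/2) cos 16° = 2.442 N·m.
α = τ/I = 2.442/0.07095 = 34.42 rad/s².
(Equivalently α = (3g/(2L)) cos 16° = 34.42 rad/s².)

α ≈ 34.4 rad/s²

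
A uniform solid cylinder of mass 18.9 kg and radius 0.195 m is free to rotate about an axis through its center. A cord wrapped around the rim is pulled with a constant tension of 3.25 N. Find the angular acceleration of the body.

I = ½MR² = (1/2)(18.9)(0.195)² = 0.3593 kg·m².
τ = F R = (3.25)(0.195) = 0.6338 N·m.
From τ = Iα: α = 0.6338/0.3593 = 1.764 rad/s².

α ≈ 1.76 rad/s²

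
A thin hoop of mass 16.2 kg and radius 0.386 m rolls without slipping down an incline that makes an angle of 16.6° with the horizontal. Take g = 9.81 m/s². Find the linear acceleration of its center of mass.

Translation along the incline: Mg sinθ − f = Ma.
Rotation about the center: fR = Iα with I = MR². No-slip gives a = αR, so f = (I/R²)a = M a.
Substituting: Mg sinθ = (1 + 1.000)Ma, so a = g sinθ/(1 + 1.000) = (9.81) sin 16.6° / 2.000 = 1.401 m/s².

a ≈ 1.40 m/s²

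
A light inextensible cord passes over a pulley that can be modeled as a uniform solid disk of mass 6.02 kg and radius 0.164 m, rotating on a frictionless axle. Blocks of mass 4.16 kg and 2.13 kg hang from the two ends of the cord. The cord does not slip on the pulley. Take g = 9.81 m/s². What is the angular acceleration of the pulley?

I = ½MR² = (1/2)(6.02)(0.164)² = 0.08096 kg·m².
Heavier block: m₁g − T₁ = m₁a. Lighter block: T₂ − m₂g = m₂a.
Pulley: (T₁ − T₂)R = Iα = I(a/R), so T₁ − T₂ = (I/R²)a = (1/2)M_p a = 3.010·a.
Adding the three: (m₁ − m₂)g = (m₁ + m₂ + 3.010)a, so a = (4.16 − 2.13)(9.81)/(4.16 + 2.13 + 3.010) = 2.141 m/s².
α = a/R = 2.141/0.164 = 13.06 rad/s².

α ≈ 13.1 rad/s²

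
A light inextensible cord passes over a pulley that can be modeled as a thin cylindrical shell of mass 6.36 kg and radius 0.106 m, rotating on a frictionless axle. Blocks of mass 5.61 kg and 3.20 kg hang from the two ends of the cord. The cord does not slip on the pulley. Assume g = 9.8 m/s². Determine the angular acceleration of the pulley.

I = MR² = (6.36)(0.106)² = 0.07146 kg·m².
Heavier block: m₁g − T₁ = m₁a. Lighter block: T₂ − m₂g = m₂a.
Pulley: (T₁ − T₂)R = Iα = I(a/R), so T₁ − T₂ = (I/R²)a = 1·M_p a = 6.360·a.
Adding the three: (m₁ − m₂)g = (m₁ + m₂ + 6.360)a, so a = (5.61 − 3.20)(9.8)/(5.61 + 3.20 + 6.360) = 1.557 m/s².
α = a/R = 1.557/0.106 = 14.69 rad/s².

α ≈ 14.7 rad/s²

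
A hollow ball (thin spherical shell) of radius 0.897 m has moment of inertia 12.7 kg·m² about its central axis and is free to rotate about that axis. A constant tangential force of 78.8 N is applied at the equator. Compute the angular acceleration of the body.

τ = F R = (78.8)(0.897) = 70.68 N·m.
Newton's second law for rotation, τ = Iα, gives α = τ/I = 70.68/12.70 = 5.566 rad/s².

α ≈ 5.57 rad/s²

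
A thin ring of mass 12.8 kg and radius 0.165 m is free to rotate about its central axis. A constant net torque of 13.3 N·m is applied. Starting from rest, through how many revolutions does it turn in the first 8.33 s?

I = MR² = (12.8)(0.165)² = 0.3485 kg·m².
α = τ/I = 13.3/0.3485 = 38.17 rad/s².
θ = ½αt² = ½(38.17)(8.33)² = 1324 rad.
Revolutions = θ/(2π) = 210.7.

≈ 211 revolutions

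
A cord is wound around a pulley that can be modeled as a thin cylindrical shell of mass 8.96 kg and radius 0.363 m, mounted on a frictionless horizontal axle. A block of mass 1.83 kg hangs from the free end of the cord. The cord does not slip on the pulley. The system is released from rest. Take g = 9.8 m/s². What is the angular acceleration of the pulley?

α ≈ 4.58 rad/s²

I = MR² = (8.96)(0.363)² = 1.181 kg·m².
Block: mg − T = ma. Pulley: TR = Iα. No-slip: a = αR, so T = (I/R²)a = 8.960·a.
Then mg = (m + 8.960)a, so a = (1.83)(9.8)/(1.83 + 8.960) = 1.662 m/s².
α = a/R = 1.662/0.363 = 4.579 rad/s².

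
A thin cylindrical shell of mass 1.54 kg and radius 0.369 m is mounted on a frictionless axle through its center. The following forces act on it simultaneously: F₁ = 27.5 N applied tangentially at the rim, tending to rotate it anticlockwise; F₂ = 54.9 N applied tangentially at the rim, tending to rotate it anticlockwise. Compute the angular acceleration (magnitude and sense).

α ≈ 145 rad/s², anticlockwise

I = MR² = (1.54)(0.369)² = 0.2097 kg·m².
Taking anticlockwise as positive: τ₁ = +(27.5)(0.369) = +10.15 N·m; τ₂ = +(54.9)(0.369) = +20.26 N·m.
Net torque τ = 30.41 N·m.
α = τ/I = 30.41/0.2097 = 145.0 rad/s².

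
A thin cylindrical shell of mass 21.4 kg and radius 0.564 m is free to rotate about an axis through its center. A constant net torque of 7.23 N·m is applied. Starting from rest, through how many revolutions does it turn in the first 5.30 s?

I = MR² = (21.4)(0.564)² = 6.807 kg·m².
α = τ/I = 7.23/6.807 = 1.062 rad/s².
θ = ½αt² = ½(1.062)(5.30)² = 14.92 rad.
Revolutions = θ/(2π) = 2.374.

≈ 2.37 revolutions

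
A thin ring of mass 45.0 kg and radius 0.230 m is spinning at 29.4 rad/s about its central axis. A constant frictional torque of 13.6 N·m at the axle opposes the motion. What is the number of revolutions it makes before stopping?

I = MR² = (45.0)(0.230)² = 2.381 kg·m².
The net torque has magnitude 13.6 N·m, opposing ω.
|α| = τ/I = 13.60/2.381 = 5.713 rad/s² (deceleration).
ω² = ω₀² − 2|α|θ with ω = 0 ⇒ θ = ω₀²/(2|α|) = 75.65 rad = 12.04 rev.

≈ 12.0 revolutions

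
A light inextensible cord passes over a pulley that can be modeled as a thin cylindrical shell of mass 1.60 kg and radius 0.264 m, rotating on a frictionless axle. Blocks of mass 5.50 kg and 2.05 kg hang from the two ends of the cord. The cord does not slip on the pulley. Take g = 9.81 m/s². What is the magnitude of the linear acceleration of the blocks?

a ≈ 3.70 m/s²

I = MR² = (1.60)(0.264)² = 0.1115 kg·m².
Heavier block: m₁g − T₁ = m₁a. Lighter block: T₂ − m₂g = m₂a.
Pulley: (T₁ − T₂)R = Iα = I(a/R), so T₁ − T₂ = (I/R²)a = 1·M_p a = 1.600·a.
Adding the three: (m₁ − m₂)g = (m₁ + m₂ + 1.600)a, so a = (5.50 − 2.05)(9.81)/(5.50 + 2.05 + 1.600) = 3.699 m/s².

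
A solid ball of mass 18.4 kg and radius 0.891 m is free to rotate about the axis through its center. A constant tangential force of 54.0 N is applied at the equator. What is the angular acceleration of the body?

I = (2/5)MR² = (2/5)(18.4)(0.891)² = 5.843 kg·m².
τ = F R = (54.0)(0.891) = 48.11 N·m.
From τ = Iα: α = 48.11/5.843 = 8.235 rad/s².

α ≈ 8.23 rad/s²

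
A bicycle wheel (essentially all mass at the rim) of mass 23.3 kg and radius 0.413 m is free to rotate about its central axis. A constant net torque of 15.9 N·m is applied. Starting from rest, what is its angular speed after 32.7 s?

ω ≈ 131 rad/s

I = MR² = (23.3)(0.413)² = 3.974 kg·m².
α = τ/I = 15.9/3.974 = 4.001 rad/s².
ω = ω₀ + αt = 0 + (4.001)(32.7) = 130.8 rad/s.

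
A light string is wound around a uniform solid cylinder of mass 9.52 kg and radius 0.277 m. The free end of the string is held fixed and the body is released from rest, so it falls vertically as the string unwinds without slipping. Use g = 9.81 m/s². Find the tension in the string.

T ≈ 31.1 N

Translation: Mg − T = Ma. Rotation about the center: TR = Iα with I = ½MR².
With a = αR: T = (I/R²)a = (1/2)M a, so Mg = (1 + 0.5000)Ma.
a = g/(1 + 0.5000) = 9.81/1.500 = 6.540 m/s².
T = 0.5000·M·a = (0.5000)(9.52)(6.540) = 31.13 N.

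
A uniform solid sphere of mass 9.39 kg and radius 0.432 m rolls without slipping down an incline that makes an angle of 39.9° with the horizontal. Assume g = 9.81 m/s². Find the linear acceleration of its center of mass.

a ≈ 4.49 m/s²

Translation along the incline: Mg sinθ − f = Ma.
Rotation about the center: fR = Iα with I = (2/5)MR². No-slip gives a = αR, so f = (I/R²)a = (2/5)M a.
Substituting: Mg sinθ = (1 + 0.4000)Ma, so a = g sinθ/(1 + 0.4000) = (9.81) sin 39.9° / 1.400 = 4.495 m/s².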